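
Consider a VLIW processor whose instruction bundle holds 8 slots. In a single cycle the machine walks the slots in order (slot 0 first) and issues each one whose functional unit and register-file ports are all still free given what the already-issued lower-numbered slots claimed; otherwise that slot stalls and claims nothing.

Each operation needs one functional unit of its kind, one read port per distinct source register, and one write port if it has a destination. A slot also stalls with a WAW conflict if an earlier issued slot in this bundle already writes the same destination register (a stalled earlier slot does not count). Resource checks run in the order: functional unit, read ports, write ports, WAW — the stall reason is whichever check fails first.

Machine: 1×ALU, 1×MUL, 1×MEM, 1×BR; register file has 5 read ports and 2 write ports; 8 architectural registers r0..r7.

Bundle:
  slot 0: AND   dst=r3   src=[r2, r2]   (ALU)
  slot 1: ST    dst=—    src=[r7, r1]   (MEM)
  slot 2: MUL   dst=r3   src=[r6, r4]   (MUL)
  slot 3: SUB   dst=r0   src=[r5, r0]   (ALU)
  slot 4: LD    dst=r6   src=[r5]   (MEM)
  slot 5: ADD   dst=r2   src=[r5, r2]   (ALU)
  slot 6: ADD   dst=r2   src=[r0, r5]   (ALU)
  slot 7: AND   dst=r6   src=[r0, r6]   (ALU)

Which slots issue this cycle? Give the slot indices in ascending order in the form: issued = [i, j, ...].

issued = [0, 1]

[0] ALU needs rd=1 wr=1: ok; after: ALU=0 MUL=1 MEM=1 BR=1, R=4, W=1
[1] MEM needs rd=2 wr=0: ok; after: ALU=0 MUL=1 MEM=0 BR=1, R=2, W=1
[2] MUL needs rd=2 wr=1: WAW; after: ALU=0 MUL=1 MEM=0 BR=1, R=2, W=1
[3] ALU needs rd=2 wr=1: FU; after: ALU=0 MUL=1 MEM=0 BR=1, R=2, W=1
[4] MEM needs rd=1 wr=1: FU; after: ALU=0 MUL=1 MEM=0 BR=1, R=2, W=1
[5] ALU needs rd=2 wr=1: FU; after: ALU=0 MUL=1 MEM=0 BR=1, R=2, W=1
[6] ALU needs rd=2 wr=1: FU; after: ALU=0 MUL=1 MEM=0 BR=1, R=2, W=1
[7] ALU needs rd=2 wr=1: FU; after: ALU=0 MUL=1 MEM=0 BR=1, R=2, W=1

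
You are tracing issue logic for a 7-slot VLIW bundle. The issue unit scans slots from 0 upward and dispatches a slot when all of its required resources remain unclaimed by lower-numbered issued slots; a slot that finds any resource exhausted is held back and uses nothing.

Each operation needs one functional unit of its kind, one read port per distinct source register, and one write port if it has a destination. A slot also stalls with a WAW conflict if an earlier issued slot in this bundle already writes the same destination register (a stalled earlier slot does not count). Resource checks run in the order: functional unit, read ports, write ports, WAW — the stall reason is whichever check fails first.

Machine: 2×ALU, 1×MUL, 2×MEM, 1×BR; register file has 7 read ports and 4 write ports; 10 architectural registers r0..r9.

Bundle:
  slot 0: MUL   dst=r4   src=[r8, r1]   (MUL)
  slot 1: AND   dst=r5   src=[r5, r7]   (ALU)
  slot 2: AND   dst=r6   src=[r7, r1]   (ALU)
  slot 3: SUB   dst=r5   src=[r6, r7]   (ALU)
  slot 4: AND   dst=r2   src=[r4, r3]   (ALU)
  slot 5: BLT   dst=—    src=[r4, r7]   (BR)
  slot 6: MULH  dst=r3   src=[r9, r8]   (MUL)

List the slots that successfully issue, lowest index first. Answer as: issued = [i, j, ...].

issued = [0, 1, 2]

  0. MUL→r4 ⇒ go  {2A/0Mu/2Ld/1B | 5r 3w}
  1. ALU→r5 ⇒ go  {1A/0Mu/2Ld/1B | 3r 2w}
  2. ALU→r6 ⇒ go  {0A/0Mu/2Ld/1B | 1r 1w}
  3. ALU→r5 ⇒ no(FU)  {0A/0Mu/2Ld/1B | 1r 1w}
  4. ALU→r2 ⇒ no(FU)  {0A/0Mu/2Ld/1B | 1r 1w}
  5. BR ⇒ no(RD_PORT)  {0A/0Mu/2Ld/1B | 1r 1w}
  6. MUL→r3 ⇒ no(FU)  {0A/0Mu/2Ld/1B | 1r 1w}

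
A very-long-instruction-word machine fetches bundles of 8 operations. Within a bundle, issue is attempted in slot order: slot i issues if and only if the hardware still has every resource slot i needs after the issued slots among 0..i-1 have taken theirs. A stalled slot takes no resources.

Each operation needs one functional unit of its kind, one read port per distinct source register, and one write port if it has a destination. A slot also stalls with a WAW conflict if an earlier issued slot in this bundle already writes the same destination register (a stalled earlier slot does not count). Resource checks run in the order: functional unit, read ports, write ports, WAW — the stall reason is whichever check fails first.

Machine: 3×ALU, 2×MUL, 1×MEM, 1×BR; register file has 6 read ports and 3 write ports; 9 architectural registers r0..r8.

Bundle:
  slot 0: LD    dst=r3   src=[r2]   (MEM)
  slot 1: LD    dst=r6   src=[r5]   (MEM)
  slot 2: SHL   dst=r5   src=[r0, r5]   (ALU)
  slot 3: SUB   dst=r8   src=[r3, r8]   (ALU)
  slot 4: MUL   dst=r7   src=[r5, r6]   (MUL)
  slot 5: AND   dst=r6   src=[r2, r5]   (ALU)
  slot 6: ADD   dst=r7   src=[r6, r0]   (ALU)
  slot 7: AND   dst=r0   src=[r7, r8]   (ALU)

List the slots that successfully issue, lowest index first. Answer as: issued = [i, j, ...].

issued = [0, 2, 3]

#0 MEM src=r2 dispatched  <A:3 Mu:2 Ld:0 B:1 rd:5 wr:2>
#1 MEM src=r5 held:FU  <A:3 Mu:2 Ld:0 B:1 rd:5 wr:2>
#2 ALU src=r0,r5 dispatched  <A:2 Mu:2 Ld:0 B:1 rd:3 wr:1>
#3 ALU src=r3,r8 dispatched  <A:1 Mu:2 Ld:0 B:1 rd:1 wr:0>
#4 MUL src=r5,r6 held:RD_PORT  <A:1 Mu:2 Ld:0 B:1 rd:1 wr:0>
#5 ALU src=r2,r5 held:RD_PORT  <A:1 Mu:2 Ld:0 B:1 rd:1 wr:0>
#6 ALU src=r6,r0 held:RD_PORT  <A:1 Mu:2 Ld:0 B:1 rd:1 wr:0>
#7 ALU src=r7,r8 held:RD_PORT  <A:1 Mu:2 Ld:0 B:1 rd:1 wr:0>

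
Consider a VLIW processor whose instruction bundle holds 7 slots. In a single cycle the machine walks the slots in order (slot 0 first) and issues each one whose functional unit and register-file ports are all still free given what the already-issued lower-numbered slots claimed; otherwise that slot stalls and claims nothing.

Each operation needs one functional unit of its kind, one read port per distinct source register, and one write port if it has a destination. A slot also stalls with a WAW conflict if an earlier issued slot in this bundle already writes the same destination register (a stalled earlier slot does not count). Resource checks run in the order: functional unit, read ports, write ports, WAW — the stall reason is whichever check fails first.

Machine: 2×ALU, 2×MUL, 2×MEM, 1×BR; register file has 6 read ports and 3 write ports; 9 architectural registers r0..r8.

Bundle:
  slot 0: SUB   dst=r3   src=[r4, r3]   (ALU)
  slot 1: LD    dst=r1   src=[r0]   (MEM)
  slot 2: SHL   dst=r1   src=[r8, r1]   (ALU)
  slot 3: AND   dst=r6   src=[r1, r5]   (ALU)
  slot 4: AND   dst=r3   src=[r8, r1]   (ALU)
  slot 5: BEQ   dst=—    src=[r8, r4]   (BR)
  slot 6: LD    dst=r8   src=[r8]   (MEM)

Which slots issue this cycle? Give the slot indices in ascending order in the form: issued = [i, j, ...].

[0] ALU needs rd=2 wr=1: ok; after: ALU=1 MUL=2 MEM=2 BR=1, R=4, W=2
[1] MEM needs rd=1 wr=1: ok; after: ALU=1 MUL=2 MEM=1 BR=1, R=3, W=1
[2] ALU needs rd=2 wr=1: WAW; after: ALU=1 MUL=2 MEM=1 BR=1, R=3, W=1
[3] ALU needs rd=2 wr=1: ok; after: ALU=0 MUL=2 MEM=1 BR=1, R=1, W=0
[4] ALU needs rd=2 wr=1: FU; after: ALU=0 MUL=2 MEM=1 BR=1, R=1, W=0
[5] BR needs rd=2 wr=0: RD_PORT; after: ALU=0 MUL=2 MEM=1 BR=1, R=1, W=0
[6] MEM needs rd=1 wr=1: WR_PORT; after: ALU=0 MUL=2 MEM=1 BR=1, R=1, W=0

issued = [0, 1, 3]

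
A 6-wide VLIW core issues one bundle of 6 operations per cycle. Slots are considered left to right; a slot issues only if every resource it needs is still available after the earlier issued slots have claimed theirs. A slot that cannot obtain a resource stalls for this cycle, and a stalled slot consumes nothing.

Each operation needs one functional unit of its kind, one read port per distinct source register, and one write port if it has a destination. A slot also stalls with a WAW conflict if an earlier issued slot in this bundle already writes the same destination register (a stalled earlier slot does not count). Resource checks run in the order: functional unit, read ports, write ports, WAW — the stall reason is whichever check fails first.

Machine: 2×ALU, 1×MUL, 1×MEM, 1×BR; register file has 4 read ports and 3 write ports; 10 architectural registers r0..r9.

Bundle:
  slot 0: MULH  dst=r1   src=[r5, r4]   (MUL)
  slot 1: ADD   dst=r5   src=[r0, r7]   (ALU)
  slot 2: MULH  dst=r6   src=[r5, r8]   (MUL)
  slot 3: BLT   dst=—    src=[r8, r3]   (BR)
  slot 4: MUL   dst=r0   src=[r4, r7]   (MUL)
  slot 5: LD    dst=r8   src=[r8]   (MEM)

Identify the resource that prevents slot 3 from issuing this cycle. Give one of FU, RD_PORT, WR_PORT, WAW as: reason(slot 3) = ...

reason(slot 3) = RD_PORT

slot 0 (MUL): ISSUE — free A2,Mu0,Ld1,B1 rp2 wp2
slot 1 (ALU): ISSUE — free A1,Mu0,Ld1,B1 rp0 wp1
slot 2 (MUL): stall FU — free A1,Mu0,Ld1,B1 rp0 wp1
slot 3 (BR): stall RD_PORT — free A1,Mu0,Ld1,B1 rp0 wp1
slot 4 (MUL): stall FU — free A1,Mu0,Ld1,B1 rp0 wp1
slot 5 (MEM): stall RD_PORT — free A1,Mu0,Ld1,B1 rp0 wp1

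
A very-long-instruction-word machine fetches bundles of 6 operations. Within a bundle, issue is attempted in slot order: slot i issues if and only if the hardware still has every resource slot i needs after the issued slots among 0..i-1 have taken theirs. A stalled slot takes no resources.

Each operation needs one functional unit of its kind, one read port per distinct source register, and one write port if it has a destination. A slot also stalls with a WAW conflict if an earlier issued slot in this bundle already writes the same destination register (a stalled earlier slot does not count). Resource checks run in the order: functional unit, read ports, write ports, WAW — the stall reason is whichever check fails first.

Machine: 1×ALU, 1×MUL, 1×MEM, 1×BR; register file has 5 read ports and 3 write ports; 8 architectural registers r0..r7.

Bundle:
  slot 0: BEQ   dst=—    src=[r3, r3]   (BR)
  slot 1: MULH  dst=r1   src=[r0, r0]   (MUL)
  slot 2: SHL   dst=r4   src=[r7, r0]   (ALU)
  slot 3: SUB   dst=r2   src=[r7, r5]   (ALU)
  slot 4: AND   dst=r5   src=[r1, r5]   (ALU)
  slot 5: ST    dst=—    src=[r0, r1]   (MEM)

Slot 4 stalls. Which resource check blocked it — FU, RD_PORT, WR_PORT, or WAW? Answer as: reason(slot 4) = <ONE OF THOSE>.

[0] BR needs rd=1 wr=0: ok; after: ALU=1 MUL=1 MEM=1 BR=0, R=4, W=3
[1] MUL needs rd=1 wr=1: ok; after: ALU=1 MUL=0 MEM=1 BR=0, R=3, W=2
[2] ALU needs rd=2 wr=1: ok; after: ALU=0 MUL=0 MEM=1 BR=0, R=1, W=1
[3] ALU needs rd=2 wr=1: FU; after: ALU=0 MUL=0 MEM=1 BR=0, R=1, W=1
[4] ALU needs rd=2 wr=1: FU; after: ALU=0 MUL=0 MEM=1 BR=0, R=1, W=1
[5] MEM needs rd=2 wr=0: RD_PORT; after: ALU=0 MUL=0 MEM=1 BR=0, R=1, W=1

reason(slot 4) = FU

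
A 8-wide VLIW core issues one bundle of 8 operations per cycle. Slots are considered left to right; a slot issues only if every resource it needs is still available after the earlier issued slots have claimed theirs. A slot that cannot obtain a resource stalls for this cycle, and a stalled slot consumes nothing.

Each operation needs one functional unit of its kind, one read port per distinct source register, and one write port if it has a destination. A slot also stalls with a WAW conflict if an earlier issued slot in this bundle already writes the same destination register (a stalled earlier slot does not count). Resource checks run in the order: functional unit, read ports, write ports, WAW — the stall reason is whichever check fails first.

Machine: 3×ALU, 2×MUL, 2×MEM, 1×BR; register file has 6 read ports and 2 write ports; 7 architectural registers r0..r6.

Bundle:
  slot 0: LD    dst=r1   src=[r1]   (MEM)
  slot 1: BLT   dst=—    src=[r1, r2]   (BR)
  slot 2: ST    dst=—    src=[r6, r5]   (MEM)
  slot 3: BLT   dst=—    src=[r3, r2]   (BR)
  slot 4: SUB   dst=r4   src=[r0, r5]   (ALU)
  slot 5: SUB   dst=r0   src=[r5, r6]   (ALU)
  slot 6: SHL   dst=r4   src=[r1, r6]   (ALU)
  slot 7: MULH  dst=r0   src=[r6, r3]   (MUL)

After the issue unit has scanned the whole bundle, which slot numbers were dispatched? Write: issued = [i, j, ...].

issued = [0, 1, 2]

slot 0 (MEM): ISSUE — free A3,Mu2,Ld1,B1 rp5 wp1
slot 1 (BR): ISSUE — free A3,Mu2,Ld1,B0 rp3 wp1
slot 2 (MEM): ISSUE — free A3,Mu2,Ld0,B0 rp1 wp1
slot 3 (BR): stall FU — free A3,Mu2,Ld0,B0 rp1 wp1
slot 4 (ALU): stall RD_PORT — free A3,Mu2,Ld0,B0 rp1 wp1
slot 5 (ALU): stall RD_PORT — free A3,Mu2,Ld0,B0 rp1 wp1
slot 6 (ALU): stall RD_PORT — free A3,Mu2,Ld0,B0 rp1 wp1
slot 7 (MUL): stall RD_PORT — free A3,Mu2,Ld0,B0 rp1 wp1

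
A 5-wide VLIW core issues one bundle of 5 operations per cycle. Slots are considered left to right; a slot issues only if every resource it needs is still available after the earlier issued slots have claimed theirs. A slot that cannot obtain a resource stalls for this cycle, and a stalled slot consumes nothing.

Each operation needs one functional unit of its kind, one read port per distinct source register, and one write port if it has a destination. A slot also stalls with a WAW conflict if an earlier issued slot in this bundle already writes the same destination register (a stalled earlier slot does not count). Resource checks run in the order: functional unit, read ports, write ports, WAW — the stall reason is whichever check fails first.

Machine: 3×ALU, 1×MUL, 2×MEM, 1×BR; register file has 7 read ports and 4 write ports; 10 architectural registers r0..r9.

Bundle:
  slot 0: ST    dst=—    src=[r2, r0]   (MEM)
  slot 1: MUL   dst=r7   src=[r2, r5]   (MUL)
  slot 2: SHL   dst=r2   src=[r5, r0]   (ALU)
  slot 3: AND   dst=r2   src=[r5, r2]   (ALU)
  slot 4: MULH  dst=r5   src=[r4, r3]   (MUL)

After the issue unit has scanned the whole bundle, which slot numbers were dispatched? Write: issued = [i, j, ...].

issued = [0, 1, 2]

slot 0 (MEM): ISSUE — free A3,Mu1,Ld1,B1 rp5 wp4
slot 1 (MUL): ISSUE — free A3,Mu0,Ld1,B1 rp3 wp3
slot 2 (ALU): ISSUE — free A2,Mu0,Ld1,B1 rp1 wp2
slot 3 (ALU): stall RD_PORT — free A2,Mu0,Ld1,B1 rp1 wp2
slot 4 (MUL): stall FU — free A2,Mu0,Ld1,B1 rp1 wp2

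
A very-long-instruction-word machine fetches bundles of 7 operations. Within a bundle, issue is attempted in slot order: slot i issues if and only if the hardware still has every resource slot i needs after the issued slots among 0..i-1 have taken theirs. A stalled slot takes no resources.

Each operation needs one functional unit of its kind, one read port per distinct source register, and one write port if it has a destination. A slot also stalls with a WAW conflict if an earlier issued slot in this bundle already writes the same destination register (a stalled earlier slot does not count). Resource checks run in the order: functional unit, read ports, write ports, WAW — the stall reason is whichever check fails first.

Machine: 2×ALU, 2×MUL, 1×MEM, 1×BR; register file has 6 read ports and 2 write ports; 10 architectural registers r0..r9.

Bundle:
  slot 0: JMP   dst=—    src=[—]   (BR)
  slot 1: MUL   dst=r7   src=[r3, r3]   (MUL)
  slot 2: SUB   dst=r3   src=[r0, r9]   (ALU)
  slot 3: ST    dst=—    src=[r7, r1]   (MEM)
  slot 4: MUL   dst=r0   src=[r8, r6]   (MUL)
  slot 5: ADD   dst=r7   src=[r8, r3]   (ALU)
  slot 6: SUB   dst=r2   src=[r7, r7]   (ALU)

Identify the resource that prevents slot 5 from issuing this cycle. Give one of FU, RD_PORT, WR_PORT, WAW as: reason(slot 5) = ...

slot 0 (BR): ISSUE — free A2,Mu2,Ld1,B0 rp6 wp2
slot 1 (MUL): ISSUE — free A2,Mu1,Ld1,B0 rp5 wp1
slot 2 (ALU): ISSUE — free A1,Mu1,Ld1,B0 rp3 wp0
slot 3 (MEM): ISSUE — free A1,Mu1,Ld0,B0 rp1 wp0
slot 4 (MUL): stall RD_PORT — free A1,Mu1,Ld0,B0 rp1 wp0
slot 5 (ALU): stall RD_PORT — free A1,Mu1,Ld0,B0 rp1 wp0
slot 6 (ALU): stall WR_PORT — free A1,Mu1,Ld0,B0 rp1 wp0

reason(slot 5) = RD_PORT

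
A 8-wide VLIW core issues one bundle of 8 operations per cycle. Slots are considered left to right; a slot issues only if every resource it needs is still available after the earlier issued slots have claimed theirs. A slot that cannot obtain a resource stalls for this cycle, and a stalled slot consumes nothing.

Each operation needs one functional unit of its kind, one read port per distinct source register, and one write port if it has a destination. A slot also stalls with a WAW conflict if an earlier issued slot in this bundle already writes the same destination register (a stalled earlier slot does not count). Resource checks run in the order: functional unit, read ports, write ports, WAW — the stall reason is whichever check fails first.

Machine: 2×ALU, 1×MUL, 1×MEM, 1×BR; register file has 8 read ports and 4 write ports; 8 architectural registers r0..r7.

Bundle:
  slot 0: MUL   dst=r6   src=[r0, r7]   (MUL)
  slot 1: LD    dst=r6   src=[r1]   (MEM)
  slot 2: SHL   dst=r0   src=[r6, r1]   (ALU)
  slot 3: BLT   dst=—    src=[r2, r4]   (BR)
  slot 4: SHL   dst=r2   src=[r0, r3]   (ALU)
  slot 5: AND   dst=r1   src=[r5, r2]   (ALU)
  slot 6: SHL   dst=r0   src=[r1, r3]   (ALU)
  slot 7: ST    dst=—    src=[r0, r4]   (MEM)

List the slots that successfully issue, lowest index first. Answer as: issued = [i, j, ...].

issued = [0, 2, 3, 4]

slot 0 (MUL): ISSUE — free A2,Mu0,Ld1,B1 rp6 wp3
slot 1 (MEM): stall WAW — free A2,Mu0,Ld1,B1 rp6 wp3
slot 2 (ALU): ISSUE — free A1,Mu0,Ld1,B1 rp4 wp2
slot 3 (BR): ISSUE — free A1,Mu0,Ld1,B0 rp2 wp2
slot 4 (ALU): ISSUE — free A0,Mu0,Ld1,B0 rp0 wp1
slot 5 (ALU): stall FU — free A0,Mu0,Ld1,B0 rp0 wp1
slot 6 (ALU): stall FU — free A0,Mu0,Ld1,B0 rp0 wp1
slot 7 (MEM): stall RD_PORT — free A0,Mu0,Ld1,B0 rp0 wp1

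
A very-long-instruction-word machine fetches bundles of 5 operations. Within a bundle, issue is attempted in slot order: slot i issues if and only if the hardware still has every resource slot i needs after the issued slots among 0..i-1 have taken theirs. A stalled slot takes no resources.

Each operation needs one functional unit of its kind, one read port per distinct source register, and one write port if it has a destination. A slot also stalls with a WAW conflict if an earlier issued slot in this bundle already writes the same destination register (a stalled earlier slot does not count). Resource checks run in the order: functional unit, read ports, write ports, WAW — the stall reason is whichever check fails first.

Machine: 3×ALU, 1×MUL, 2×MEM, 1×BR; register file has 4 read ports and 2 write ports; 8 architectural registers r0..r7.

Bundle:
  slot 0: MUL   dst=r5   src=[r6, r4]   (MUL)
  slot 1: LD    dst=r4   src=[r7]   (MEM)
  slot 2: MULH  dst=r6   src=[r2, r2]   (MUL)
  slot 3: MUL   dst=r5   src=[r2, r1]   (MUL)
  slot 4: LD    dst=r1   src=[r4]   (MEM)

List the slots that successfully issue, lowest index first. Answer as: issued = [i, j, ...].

issued = [0, 1]

(0) want 1×MUL +2rd +1wr — yes → AL3|MU0|ME2|BR1|rd2|wr1
(1) want 1×MEM +1rd +1wr — yes → AL3|MU0|ME1|BR1|rd1|wr0
(2) want 1×MUL +1rd +1wr — FU → AL3|MU0|ME1|BR1|rd1|wr0
(3) want 1×MUL +2rd +1wr — FU → AL3|MU0|ME1|BR1|rd1|wr0
(4) want 1×MEM +1rd +1wr — WR_PORT → AL3|MU0|ME1|BR1|rd1|wr0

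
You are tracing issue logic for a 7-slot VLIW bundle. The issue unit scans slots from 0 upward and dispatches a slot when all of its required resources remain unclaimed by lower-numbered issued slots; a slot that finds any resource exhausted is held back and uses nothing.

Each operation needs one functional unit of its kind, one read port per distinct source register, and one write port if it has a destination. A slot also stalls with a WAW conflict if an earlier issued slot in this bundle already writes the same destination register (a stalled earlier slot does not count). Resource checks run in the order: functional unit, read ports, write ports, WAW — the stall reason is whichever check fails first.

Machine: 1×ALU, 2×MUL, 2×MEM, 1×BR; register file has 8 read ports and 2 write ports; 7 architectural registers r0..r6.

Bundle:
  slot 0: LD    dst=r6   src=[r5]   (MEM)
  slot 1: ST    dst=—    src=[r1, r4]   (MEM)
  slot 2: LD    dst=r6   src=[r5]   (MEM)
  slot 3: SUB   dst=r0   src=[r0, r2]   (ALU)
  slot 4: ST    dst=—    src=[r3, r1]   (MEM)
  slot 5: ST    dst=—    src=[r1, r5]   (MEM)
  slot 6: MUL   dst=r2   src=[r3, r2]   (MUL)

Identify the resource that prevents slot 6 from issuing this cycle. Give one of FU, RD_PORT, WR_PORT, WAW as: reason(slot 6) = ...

(0) want 1×MEM +1rd +1wr — yes → AL1|MU2|ME1|BR1|rd7|wr1
(1) want 1×MEM +2rd +0wr — yes → AL1|MU2|ME0|BR1|rd5|wr1
(2) want 1×MEM +1rd +1wr — FU → AL1|MU2|ME0|BR1|rd5|wr1
(3) want 1×ALU +2rd +1wr — yes → AL0|MU2|ME0|BR1|rd3|wr0
(4) want 1×MEM +2rd +0wr — FU → AL0|MU2|ME0|BR1|rd3|wr0
(5) want 1×MEM +2rd +0wr — FU → AL0|MU2|ME0|BR1|rd3|wr0
(6) want 1×MUL +2rd +1wr — WR_PORT → AL0|MU2|ME0|BR1|rd3|wr0

reason(slot 6) = WR_PORT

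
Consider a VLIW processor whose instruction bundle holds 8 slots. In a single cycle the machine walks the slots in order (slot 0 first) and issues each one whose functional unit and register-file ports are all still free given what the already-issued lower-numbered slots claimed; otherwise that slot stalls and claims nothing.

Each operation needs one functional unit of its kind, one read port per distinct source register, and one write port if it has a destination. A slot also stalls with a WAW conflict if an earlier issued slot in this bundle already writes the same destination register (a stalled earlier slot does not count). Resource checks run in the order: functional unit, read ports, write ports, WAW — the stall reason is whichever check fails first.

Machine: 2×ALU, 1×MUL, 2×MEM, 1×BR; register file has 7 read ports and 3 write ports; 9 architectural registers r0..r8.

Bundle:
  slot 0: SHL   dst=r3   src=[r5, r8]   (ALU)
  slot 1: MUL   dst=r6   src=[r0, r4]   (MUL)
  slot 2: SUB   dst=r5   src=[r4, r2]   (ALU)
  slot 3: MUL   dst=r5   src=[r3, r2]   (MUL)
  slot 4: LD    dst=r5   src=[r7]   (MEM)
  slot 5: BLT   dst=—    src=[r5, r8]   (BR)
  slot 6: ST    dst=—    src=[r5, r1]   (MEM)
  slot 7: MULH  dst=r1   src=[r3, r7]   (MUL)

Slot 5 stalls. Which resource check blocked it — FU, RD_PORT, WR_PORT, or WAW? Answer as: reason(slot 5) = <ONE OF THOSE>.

reason(slot 5) = RD_PORT

slot 0 (ALU): ISSUE — free A1,Mu1,Ld2,B1 rp5 wp2
slot 1 (MUL): ISSUE — free A1,Mu0,Ld2,B1 rp3 wp1
slot 2 (ALU): ISSUE — free A0,Mu0,Ld2,B1 rp1 wp0
slot 3 (MUL): stall FU — free A0,Mu0,Ld2,B1 rp1 wp0
slot 4 (MEM): stall WR_PORT — free A0,Mu0,Ld2,B1 rp1 wp0
slot 5 (BR): stall RD_PORT — free A0,Mu0,Ld2,B1 rp1 wp0
slot 6 (MEM): stall RD_PORT — free A0,Mu0,Ld2,B1 rp1 wp0
slot 7 (MUL): stall FU — free A0,Mu0,Ld2,B1 rp1 wp0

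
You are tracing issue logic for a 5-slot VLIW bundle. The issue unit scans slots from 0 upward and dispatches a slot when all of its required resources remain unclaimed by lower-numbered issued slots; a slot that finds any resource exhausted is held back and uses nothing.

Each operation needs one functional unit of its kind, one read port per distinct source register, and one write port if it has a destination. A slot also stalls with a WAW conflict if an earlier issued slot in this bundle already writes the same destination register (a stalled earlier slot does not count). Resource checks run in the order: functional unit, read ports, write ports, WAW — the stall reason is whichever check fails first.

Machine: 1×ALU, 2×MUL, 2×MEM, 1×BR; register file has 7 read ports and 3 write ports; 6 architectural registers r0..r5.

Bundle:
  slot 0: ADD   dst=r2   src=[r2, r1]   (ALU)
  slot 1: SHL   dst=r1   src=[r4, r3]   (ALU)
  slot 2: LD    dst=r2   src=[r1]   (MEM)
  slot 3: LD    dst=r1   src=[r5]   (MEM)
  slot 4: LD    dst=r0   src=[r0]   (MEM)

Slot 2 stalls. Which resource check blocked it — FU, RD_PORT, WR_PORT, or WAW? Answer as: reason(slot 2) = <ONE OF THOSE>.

slot 0 (ALU): ISSUE — free A0,Mu2,Ld2,B1 rp5 wp2
slot 1 (ALU): stall FU — free A0,Mu2,Ld2,B1 rp5 wp2
slot 2 (MEM): stall WAW — free A0,Mu2,Ld2,B1 rp5 wp2
slot 3 (MEM): ISSUE — free A0,Mu2,Ld1,B1 rp4 wp1
slot 4 (MEM): ISSUE — free A0,Mu2,Ld0,B1 rp3 wp0

reason(slot 2) = WAW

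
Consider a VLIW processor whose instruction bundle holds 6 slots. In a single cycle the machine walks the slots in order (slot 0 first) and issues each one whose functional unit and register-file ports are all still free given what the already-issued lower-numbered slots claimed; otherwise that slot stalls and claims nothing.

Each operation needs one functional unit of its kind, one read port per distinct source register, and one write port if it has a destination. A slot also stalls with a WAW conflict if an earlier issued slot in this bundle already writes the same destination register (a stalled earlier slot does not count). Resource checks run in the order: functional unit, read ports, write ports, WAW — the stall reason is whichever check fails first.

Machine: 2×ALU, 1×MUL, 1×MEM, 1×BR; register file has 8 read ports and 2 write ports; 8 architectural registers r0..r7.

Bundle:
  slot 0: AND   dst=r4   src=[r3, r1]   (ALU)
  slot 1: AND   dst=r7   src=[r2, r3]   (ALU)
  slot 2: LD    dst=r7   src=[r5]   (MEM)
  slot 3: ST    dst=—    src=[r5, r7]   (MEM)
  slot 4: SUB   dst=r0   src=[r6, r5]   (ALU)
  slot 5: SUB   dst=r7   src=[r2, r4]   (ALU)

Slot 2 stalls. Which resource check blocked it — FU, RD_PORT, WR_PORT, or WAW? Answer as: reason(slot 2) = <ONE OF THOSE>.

(0) want 1×ALU +2rd +1wr — yes → AL1|MU1|ME1|BR1|rd6|wr1
(1) want 1×ALU +2rd +1wr — yes → AL0|MU1|ME1|BR1|rd4|wr0
(2) want 1×MEM +1rd +1wr — WR_PORT → AL0|MU1|ME1|BR1|rd4|wr0
(3) want 1×MEM +2rd +0wr — yes → AL0|MU1|ME0|BR1|rd2|wr0
(4) want 1×ALU +2rd +1wr — FU → AL0|MU1|ME0|BR1|rd2|wr0
(5) want 1×ALU +2rd +1wr — FU → AL0|MU1|ME0|BR1|rd2|wr0

reason(slot 2) = WR_PORT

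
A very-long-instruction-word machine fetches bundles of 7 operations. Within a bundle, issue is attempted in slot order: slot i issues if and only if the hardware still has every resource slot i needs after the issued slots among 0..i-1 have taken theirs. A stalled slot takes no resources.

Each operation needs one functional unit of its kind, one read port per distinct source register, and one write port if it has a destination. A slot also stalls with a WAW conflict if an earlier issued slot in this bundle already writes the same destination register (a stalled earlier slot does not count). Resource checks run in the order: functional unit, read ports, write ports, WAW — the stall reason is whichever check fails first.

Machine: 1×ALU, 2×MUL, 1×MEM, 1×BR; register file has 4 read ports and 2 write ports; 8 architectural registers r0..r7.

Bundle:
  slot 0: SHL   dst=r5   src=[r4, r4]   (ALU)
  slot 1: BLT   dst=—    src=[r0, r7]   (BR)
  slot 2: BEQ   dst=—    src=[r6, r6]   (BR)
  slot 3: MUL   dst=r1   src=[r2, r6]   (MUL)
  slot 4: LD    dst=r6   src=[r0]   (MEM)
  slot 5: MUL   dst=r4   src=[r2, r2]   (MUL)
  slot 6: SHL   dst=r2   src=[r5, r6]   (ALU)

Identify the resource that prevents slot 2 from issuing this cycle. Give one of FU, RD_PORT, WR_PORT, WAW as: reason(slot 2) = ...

reason(slot 2) = FU

(0) want 1×ALU +1rd +1wr — yes → AL0|MU2|ME1|BR1|rd3|wr1
(1) want 1×BR +2rd +0wr — yes → AL0|MU2|ME1|BR0|rd1|wr1
(2) want 1×BR +1rd +0wr — FU → AL0|MU2|ME1|BR0|rd1|wr1
(3) want 1×MUL +2rd +1wr — RD_PORT → AL0|MU2|ME1|BR0|rd1|wr1
(4) want 1×MEM +1rd +1wr — yes → AL0|MU2|ME0|BR0|rd0|wr0
(5) want 1×MUL +1rd +1wr — RD_PORT → AL0|MU2|ME0|BR0|rd0|wr0
(6) want 1×ALU +2rd +1wr — FU → AL0|MU2|ME0|BR0|rd0|wr0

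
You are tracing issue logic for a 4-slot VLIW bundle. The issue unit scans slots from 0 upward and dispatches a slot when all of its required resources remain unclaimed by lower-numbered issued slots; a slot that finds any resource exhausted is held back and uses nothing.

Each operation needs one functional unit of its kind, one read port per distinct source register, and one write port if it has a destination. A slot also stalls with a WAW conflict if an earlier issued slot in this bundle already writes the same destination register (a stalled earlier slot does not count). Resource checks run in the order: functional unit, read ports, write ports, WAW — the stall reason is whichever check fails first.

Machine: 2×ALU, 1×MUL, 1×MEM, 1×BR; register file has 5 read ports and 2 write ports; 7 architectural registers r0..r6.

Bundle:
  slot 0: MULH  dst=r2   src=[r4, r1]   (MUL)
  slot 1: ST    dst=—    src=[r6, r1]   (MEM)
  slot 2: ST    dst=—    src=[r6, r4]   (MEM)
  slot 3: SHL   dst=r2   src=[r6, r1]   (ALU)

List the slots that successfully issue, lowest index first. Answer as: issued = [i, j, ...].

issued = [0, 1]

(0) want 1×MUL +2rd +1wr — yes → AL2|MU0|ME1|BR1|rd3|wr1
(1) want 1×MEM +2rd +0wr — yes → AL2|MU0|ME0|BR1|rd1|wr1
(2) want 1×MEM +2rd +0wr — FU → AL2|MU0|ME0|BR1|rd1|wr1
(3) want 1×ALU +2rd +1wr — RD_PORT → AL2|MU0|ME0|BR1|rd1|wr1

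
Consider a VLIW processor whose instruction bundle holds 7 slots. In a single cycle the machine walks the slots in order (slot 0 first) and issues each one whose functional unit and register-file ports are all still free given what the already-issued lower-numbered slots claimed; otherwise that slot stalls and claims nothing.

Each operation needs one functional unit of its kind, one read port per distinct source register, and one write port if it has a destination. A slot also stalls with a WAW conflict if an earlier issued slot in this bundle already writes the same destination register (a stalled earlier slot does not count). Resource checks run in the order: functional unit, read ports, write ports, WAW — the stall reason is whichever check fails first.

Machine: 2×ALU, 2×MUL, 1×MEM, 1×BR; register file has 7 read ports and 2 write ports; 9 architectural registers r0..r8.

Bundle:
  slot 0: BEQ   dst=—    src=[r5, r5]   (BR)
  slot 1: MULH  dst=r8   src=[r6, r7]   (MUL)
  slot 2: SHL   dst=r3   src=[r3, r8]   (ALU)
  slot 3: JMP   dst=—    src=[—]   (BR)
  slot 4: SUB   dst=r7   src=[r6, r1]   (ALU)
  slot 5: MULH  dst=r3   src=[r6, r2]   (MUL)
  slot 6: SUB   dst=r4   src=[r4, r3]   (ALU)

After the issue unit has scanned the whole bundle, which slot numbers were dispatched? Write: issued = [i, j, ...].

issued = [0, 1, 2]

[0] BR needs rd=1 wr=0: ok; after: ALU=2 MUL=2 MEM=1 BR=0, R=6, W=2
[1] MUL needs rd=2 wr=1: ok; after: ALU=2 MUL=1 MEM=1 BR=0, R=4, W=1
[2] ALU needs rd=2 wr=1: ok; after: ALU=1 MUL=1 MEM=1 BR=0, R=2, W=0
[3] BR needs rd=0 wr=0: FU; after: ALU=1 MUL=1 MEM=1 BR=0, R=2, W=0
[4] ALU needs rd=2 wr=1: WR_PORT; after: ALU=1 MUL=1 MEM=1 BR=0, R=2, W=0
[5] MUL needs rd=2 wr=1: WR_PORT; after: ALU=1 MUL=1 MEM=1 BR=0, R=2, W=0
[6] ALU needs rd=2 wr=1: WR_PORT; after: ALU=1 MUL=1 MEM=1 BR=0, R=2, W=0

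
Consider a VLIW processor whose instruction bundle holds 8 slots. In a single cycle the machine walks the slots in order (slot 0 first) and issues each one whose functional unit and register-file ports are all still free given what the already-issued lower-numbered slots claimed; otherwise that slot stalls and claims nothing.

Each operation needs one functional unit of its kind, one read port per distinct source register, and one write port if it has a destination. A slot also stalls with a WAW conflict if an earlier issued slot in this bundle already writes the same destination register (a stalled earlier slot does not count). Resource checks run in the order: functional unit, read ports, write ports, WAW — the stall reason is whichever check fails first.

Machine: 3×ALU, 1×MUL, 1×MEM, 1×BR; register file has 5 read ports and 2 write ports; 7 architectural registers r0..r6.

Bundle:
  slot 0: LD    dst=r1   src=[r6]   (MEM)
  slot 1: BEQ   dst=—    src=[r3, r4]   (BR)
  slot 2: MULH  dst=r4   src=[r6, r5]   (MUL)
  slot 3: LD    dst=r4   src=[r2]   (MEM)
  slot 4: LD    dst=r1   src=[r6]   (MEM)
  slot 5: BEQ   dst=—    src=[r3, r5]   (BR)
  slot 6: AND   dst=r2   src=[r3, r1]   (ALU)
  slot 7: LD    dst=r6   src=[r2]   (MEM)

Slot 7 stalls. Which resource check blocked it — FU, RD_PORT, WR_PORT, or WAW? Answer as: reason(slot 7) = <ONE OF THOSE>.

#0 MEM src=r6 dispatched  <A:3 Mu:1 Ld:0 B:1 rd:4 wr:1>
#1 BR src=r3,r4 dispatched  <A:3 Mu:1 Ld:0 B:0 rd:2 wr:1>
#2 MUL src=r6,r5 dispatched  <A:3 Mu:0 Ld:0 B:0 rd:0 wr:0>
#3 MEM src=r2 held:FU  <A:3 Mu:0 Ld:0 B:0 rd:0 wr:0>
#4 MEM src=r6 held:FU  <A:3 Mu:0 Ld:0 B:0 rd:0 wr:0>
#5 BR src=r3,r5 held:FU  <A:3 Mu:0 Ld:0 B:0 rd:0 wr:0>
#6 ALU src=r3,r1 held:RD_PORT  <A:3 Mu:0 Ld:0 B:0 rd:0 wr:0>
#7 MEM src=r2 held:FU  <A:3 Mu:0 Ld:0 B:0 rd:0 wr:0>

reason(slot 7) = FU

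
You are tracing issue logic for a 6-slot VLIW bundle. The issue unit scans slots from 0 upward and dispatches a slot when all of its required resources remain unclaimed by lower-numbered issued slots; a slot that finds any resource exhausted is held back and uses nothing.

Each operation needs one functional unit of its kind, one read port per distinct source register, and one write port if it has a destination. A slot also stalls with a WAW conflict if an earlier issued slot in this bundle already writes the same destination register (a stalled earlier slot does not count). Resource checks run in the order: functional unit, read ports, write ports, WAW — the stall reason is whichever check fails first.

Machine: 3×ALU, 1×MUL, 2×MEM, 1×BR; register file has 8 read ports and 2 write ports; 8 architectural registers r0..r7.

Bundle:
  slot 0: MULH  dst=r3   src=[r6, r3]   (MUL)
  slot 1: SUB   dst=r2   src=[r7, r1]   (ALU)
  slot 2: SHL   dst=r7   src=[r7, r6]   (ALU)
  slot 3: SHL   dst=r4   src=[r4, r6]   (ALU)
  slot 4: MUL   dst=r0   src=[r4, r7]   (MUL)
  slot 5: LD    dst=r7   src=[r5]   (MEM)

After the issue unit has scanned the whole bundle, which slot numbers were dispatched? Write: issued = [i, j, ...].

[0] MUL needs rd=2 wr=1: ok; after: ALU=3 MUL=0 MEM=2 BR=1, R=6, W=1
[1] ALU needs rd=2 wr=1: ok; after: ALU=2 MUL=0 MEM=2 BR=1, R=4, W=0
[2] ALU needs rd=2 wr=1: WR_PORT; after: ALU=2 MUL=0 MEM=2 BR=1, R=4, W=0
[3] ALU needs rd=2 wr=1: WR_PORT; after: ALU=2 MUL=0 MEM=2 BR=1, R=4, W=0
[4] MUL needs rd=2 wr=1: FU; after: ALU=2 MUL=0 MEM=2 BR=1, R=4, W=0
[5] MEM needs rd=1 wr=1: WR_PORT; after: ALU=2 MUL=0 MEM=2 BR=1, R=4, W=0

issued = [0, 1]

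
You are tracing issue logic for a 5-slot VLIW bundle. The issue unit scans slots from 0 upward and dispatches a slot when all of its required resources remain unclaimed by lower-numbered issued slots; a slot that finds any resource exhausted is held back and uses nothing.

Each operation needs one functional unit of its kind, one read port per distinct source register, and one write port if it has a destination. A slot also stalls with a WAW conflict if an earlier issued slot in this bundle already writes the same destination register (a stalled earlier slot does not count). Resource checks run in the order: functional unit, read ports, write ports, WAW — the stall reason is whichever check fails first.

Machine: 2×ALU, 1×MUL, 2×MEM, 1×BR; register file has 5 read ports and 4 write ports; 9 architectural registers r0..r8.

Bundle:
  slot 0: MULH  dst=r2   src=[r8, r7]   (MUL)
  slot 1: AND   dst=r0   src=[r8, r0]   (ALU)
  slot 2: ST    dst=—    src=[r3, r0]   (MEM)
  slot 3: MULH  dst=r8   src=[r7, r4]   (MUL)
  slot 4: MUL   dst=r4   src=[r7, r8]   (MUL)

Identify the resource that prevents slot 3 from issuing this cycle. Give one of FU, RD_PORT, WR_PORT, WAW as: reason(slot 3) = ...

#0 MUL src=r8,r7 dispatched  <A:2 Mu:0 Ld:2 B:1 rd:3 wr:3>
#1 ALU src=r8,r0 dispatched  <A:1 Mu:0 Ld:2 B:1 rd:1 wr:2>
#2 MEM src=r3,r0 held:RD_PORT  <A:1 Mu:0 Ld:2 B:1 rd:1 wr:2>
#3 MUL src=r7,r4 held:FU  <A:1 Mu:0 Ld:2 B:1 rd:1 wr:2>
#4 MUL src=r7,r8 held:FU  <A:1 Mu:0 Ld:2 B:1 rd:1 wr:2>

reason(slot 3) = FU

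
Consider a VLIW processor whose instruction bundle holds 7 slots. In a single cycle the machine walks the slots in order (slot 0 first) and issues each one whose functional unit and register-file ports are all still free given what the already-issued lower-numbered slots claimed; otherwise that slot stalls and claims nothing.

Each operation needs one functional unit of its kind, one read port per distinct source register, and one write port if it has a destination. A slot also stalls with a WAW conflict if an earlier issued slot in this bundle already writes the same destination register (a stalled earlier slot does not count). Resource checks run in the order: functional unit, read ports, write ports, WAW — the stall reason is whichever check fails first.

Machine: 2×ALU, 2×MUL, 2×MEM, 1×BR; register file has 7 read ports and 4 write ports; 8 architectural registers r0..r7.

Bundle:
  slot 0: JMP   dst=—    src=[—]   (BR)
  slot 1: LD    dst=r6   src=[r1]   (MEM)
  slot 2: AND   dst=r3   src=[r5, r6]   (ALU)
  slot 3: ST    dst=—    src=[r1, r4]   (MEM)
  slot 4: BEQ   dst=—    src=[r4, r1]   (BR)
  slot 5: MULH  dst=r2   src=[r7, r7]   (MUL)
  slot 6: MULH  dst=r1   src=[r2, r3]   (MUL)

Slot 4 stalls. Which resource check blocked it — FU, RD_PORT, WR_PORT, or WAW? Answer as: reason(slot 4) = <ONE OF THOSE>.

  0. BR ⇒ go  {2A/2Mu/2Ld/0B | 7r 4w}
  1. MEM→r6 ⇒ go  {2A/2Mu/1Ld/0B | 6r 3w}
  2. ALU→r3 ⇒ go  {1A/2Mu/1Ld/0B | 4r 2w}
  3. MEM ⇒ go  {1A/2Mu/0Ld/0B | 2r 2w}
  4. BR ⇒ no(FU)  {1A/2Mu/0Ld/0B | 2r 2w}
  5. MUL→r2 ⇒ go  {1A/1Mu/0Ld/0B | 1r 1w}
  6. MUL→r1 ⇒ no(RD_PORT)  {1A/1Mu/0Ld/0B | 1r 1w}

reason(slot 4) = FU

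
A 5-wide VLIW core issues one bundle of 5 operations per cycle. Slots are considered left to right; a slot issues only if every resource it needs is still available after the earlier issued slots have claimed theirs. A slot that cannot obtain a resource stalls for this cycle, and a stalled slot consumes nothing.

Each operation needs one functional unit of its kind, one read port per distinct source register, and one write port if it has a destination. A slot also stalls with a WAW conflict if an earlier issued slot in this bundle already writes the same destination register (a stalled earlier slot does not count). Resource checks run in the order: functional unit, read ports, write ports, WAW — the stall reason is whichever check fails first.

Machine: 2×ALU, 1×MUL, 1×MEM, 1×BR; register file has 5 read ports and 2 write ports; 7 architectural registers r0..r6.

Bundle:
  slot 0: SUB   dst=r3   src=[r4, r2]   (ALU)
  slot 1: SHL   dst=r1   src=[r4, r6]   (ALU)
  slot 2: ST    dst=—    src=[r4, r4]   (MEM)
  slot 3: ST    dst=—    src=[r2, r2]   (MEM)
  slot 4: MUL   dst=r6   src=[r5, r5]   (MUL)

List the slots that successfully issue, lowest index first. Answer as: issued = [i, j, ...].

[0] ALU needs rd=2 wr=1: ok; after: ALU=1 MUL=1 MEM=1 BR=1, R=3, W=1
[1] ALU needs rd=2 wr=1: ok; after: ALU=0 MUL=1 MEM=1 BR=1, R=1, W=0
[2] MEM needs rd=1 wr=0: ok; after: ALU=0 MUL=1 MEM=0 BR=1, R=0, W=0
[3] MEM needs rd=1 wr=0: FU; after: ALU=0 MUL=1 MEM=0 BR=1, R=0, W=0
[4] MUL needs rd=1 wr=1: RD_PORT; after: ALU=0 MUL=1 MEM=0 BR=1, R=0, W=0

issued = [0, 1, 2]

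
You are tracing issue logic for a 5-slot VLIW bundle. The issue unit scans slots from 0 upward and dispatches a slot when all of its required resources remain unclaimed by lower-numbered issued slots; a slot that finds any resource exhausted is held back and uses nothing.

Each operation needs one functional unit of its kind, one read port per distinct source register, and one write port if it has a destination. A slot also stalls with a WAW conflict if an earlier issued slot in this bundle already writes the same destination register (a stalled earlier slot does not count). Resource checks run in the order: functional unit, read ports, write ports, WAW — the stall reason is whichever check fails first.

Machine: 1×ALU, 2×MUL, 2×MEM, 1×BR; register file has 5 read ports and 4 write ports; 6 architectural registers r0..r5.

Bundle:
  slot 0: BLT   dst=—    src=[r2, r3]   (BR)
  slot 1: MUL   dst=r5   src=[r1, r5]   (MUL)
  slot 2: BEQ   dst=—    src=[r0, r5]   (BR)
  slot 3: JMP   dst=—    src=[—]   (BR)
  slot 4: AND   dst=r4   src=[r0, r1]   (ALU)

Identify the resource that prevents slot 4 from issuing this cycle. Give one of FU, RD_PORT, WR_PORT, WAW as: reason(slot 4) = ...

reason(slot 4) = RD_PORT

slot 0 (BR): ISSUE — free A1,Mu2,Ld2,B0 rp3 wp4
slot 1 (MUL): ISSUE — free A1,Mu1,Ld2,B0 rp1 wp3
slot 2 (BR): stall FU — free A1,Mu1,Ld2,B0 rp1 wp3
slot 3 (BR): stall FU — free A1,Mu1,Ld2,B0 rp1 wp3
slot 4 (ALU): stall RD_PORT — free A1,Mu1,Ld2,B0 rp1 wp3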